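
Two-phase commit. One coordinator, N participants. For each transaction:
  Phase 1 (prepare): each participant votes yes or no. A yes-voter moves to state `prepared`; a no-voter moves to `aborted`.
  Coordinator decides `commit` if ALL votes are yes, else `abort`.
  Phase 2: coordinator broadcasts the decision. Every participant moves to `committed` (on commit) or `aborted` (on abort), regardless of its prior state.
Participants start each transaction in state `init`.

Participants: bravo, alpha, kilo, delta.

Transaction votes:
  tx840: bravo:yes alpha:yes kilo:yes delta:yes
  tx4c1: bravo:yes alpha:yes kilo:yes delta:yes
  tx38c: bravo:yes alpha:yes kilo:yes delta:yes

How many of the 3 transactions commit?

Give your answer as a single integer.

tx840: all yes -> commit (commits=1)
tx4c1: all yes -> commit (commits=2)
tx38c: all yes -> commit (commits=3)

Answer: 3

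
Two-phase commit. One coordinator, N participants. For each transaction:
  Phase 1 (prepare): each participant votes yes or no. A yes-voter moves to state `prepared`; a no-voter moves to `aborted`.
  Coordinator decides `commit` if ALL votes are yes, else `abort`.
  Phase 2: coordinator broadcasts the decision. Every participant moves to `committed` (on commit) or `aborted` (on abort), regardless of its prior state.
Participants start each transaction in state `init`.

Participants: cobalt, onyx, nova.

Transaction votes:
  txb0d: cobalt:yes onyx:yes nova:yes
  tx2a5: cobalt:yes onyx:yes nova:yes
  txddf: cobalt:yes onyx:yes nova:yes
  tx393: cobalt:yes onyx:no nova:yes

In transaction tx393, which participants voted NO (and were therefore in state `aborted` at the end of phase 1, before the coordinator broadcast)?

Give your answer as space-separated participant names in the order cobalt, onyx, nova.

Answer: onyx

Derivation:
Txn tx393 phase 1: cobalt yes -> prepared; onyx no -> aborted; nova yes -> prepared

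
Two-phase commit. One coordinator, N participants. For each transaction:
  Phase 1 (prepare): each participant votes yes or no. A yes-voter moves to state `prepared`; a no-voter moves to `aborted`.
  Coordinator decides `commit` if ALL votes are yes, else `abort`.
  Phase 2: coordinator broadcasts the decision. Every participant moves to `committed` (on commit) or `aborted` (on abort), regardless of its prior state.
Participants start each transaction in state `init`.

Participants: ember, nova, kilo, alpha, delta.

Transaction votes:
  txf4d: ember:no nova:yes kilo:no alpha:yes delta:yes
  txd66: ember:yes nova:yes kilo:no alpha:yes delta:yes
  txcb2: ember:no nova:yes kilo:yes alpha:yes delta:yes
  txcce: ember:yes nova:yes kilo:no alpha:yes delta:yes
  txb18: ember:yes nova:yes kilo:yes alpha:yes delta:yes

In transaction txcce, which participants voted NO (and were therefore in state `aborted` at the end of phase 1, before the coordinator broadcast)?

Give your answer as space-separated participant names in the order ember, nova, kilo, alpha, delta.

Answer: kilo

Derivation:
Txn txcce phase 1: ember yes -> prepared; nova yes -> prepared; kilo no -> aborted; alpha yes -> prepared; delta yes -> prepared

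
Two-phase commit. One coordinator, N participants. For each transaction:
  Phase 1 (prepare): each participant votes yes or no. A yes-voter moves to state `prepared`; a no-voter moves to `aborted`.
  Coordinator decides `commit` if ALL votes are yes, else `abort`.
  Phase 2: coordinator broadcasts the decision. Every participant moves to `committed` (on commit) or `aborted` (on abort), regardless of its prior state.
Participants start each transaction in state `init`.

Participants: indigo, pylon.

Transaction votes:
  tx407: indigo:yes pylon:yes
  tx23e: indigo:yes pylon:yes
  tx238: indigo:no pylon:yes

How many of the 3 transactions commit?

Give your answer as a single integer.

Answer: 2

Derivation:
tx407: all yes -> commit (commits=1)
tx23e: all yes -> commit (commits=2)
tx238: no from indigo -> abort (commits=2)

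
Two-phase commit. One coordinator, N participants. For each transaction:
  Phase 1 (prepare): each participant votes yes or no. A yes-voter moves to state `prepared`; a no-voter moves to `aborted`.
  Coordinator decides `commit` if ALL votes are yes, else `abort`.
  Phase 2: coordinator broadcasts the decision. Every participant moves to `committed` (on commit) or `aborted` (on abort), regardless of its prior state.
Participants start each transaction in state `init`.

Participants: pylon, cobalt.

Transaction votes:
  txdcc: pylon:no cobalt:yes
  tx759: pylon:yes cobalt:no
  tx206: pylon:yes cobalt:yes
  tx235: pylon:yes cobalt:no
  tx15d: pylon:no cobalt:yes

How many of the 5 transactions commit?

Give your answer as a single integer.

Answer: 1

Derivation:
txdcc: no from pylon -> abort (commits=0)
tx759: no from cobalt -> abort (commits=0)
tx206: all yes -> commit (commits=1)
tx235: no from cobalt -> abort (commits=1)
tx15d: no from pylon -> abort (commits=1)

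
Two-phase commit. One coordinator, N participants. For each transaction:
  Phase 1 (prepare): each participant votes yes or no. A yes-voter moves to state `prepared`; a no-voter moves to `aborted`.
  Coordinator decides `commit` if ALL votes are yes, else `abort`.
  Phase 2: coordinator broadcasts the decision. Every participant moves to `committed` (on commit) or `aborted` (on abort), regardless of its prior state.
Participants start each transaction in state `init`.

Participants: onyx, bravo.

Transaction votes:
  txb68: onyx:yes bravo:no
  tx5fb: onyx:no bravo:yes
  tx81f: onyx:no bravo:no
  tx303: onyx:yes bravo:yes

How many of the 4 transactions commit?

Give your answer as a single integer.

txb68: no from bravo -> abort (commits=0)
tx5fb: no from onyx -> abort (commits=0)
tx81f: no from onyx, bravo -> abort (commits=0)
tx303: all yes -> commit (commits=1)

Answer: 1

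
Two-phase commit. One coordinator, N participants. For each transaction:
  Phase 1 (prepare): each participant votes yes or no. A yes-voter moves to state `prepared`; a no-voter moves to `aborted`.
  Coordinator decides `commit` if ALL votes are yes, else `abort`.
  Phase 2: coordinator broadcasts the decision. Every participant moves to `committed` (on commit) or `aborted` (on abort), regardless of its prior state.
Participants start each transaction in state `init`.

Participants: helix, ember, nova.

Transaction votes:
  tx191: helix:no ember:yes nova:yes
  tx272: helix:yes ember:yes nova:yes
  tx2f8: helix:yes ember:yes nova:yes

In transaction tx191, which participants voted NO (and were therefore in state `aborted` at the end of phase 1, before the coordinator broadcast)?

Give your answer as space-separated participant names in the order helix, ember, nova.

Answer: helix

Derivation:
Txn tx191 phase 1: helix no -> aborted; ember yes -> prepared; nova yes -> prepared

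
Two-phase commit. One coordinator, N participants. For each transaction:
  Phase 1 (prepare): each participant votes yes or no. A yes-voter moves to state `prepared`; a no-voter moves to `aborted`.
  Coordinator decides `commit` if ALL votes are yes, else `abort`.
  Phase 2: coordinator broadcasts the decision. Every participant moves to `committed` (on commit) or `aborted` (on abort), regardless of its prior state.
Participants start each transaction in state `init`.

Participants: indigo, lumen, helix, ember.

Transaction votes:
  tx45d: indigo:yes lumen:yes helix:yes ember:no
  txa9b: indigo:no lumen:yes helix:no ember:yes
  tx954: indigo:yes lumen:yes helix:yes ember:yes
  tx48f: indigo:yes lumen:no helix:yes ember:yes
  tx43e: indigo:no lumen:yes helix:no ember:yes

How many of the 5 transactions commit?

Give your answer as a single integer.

Answer: 1

Derivation:
tx45d: no from ember -> abort (commits=0)
txa9b: no from indigo, helix -> abort (commits=0)
tx954: all yes -> commit (commits=1)
tx48f: no from lumen -> abort (commits=1)
tx43e: no from indigo, helix -> abort (commits=1)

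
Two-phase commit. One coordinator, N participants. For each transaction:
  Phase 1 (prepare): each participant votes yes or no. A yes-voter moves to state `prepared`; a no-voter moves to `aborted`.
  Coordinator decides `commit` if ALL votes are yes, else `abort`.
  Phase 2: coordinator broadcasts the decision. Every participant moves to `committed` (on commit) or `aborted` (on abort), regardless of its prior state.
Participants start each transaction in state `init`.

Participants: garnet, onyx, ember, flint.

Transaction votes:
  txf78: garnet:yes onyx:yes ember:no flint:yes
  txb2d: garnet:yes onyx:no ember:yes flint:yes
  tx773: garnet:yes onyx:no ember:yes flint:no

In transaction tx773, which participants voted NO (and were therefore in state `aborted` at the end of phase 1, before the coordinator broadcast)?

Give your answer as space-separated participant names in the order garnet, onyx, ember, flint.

Answer: onyx flint

Derivation:
Txn tx773 phase 1: garnet yes -> prepared; onyx no -> aborted; ember yes -> prepared; flint no -> aborted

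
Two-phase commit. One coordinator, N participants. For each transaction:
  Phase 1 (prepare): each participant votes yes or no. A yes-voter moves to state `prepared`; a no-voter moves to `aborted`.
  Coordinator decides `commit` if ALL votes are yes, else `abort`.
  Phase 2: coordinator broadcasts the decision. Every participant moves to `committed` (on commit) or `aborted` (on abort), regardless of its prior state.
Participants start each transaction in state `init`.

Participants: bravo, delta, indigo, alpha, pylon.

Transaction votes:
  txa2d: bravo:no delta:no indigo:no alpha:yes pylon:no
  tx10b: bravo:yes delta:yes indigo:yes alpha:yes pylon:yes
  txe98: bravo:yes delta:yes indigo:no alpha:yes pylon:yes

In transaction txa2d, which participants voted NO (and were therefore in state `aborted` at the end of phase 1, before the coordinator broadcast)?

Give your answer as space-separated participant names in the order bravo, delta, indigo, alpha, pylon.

Answer: bravo delta indigo pylon

Derivation:
Txn txa2d phase 1: bravo no -> aborted; delta no -> aborted; indigo no -> aborted; alpha yes -> prepared; pylon no -> aborted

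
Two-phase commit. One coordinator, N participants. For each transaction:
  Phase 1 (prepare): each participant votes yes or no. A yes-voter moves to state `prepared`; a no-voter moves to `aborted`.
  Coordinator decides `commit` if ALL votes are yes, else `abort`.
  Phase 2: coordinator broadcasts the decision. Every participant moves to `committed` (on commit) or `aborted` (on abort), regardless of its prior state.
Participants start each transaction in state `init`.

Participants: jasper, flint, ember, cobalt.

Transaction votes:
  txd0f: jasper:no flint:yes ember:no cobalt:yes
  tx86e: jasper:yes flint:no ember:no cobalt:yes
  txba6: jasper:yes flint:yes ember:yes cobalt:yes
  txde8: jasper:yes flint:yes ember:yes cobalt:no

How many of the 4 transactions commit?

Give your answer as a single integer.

txd0f: no from jasper, ember -> abort (commits=0)
tx86e: no from flint, ember -> abort (commits=0)
txba6: all yes -> commit (commits=1)
txde8: no from cobalt -> abort (commits=1)

Answer: 1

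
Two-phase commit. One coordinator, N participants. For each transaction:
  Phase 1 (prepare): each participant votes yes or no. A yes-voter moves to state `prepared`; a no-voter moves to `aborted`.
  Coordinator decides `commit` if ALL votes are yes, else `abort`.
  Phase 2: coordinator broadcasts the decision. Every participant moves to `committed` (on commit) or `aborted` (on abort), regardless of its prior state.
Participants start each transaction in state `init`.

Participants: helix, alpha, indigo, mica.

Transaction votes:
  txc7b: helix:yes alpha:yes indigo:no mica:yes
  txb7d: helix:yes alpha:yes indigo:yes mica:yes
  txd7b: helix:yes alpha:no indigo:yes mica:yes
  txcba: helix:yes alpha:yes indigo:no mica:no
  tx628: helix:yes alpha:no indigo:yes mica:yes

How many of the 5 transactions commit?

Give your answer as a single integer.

Answer: 1

Derivation:
txc7b: no from indigo -> abort (commits=0)
txb7d: all yes -> commit (commits=1)
txd7b: no from alpha -> abort (commits=1)
txcba: no from indigo, mica -> abort (commits=1)
tx628: no from alpha -> abort (commits=1)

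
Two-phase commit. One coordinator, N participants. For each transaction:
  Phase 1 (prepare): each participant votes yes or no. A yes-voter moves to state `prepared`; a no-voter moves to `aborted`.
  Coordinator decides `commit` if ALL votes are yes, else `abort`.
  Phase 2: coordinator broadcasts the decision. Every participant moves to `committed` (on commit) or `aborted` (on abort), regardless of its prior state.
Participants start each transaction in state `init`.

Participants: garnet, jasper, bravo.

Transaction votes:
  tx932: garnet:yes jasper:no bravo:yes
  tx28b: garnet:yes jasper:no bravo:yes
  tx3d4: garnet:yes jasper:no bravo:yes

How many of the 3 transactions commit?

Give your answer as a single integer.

Answer: 0

Derivation:
tx932: no from jasper -> abort (commits=0)
tx28b: no from jasper -> abort (commits=0)
tx3d4: no from jasper -> abort (commits=0)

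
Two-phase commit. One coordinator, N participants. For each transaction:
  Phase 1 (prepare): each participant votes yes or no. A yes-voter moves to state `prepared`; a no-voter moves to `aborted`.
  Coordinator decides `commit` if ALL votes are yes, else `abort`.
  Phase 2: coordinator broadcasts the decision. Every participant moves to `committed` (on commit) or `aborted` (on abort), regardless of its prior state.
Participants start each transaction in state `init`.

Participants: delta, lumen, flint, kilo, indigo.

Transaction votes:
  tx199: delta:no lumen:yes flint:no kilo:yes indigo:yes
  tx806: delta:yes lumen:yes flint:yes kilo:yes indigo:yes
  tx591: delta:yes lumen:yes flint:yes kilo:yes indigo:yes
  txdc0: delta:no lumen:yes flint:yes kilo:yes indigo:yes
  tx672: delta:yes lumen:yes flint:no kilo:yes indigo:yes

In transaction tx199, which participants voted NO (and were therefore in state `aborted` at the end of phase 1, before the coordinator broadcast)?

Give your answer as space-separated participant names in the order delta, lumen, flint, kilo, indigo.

Answer: delta flint

Derivation:
Txn tx199 phase 1: delta no -> aborted; lumen yes -> prepared; flint no -> aborted; kilo yes -> prepared; indigo yes -> prepared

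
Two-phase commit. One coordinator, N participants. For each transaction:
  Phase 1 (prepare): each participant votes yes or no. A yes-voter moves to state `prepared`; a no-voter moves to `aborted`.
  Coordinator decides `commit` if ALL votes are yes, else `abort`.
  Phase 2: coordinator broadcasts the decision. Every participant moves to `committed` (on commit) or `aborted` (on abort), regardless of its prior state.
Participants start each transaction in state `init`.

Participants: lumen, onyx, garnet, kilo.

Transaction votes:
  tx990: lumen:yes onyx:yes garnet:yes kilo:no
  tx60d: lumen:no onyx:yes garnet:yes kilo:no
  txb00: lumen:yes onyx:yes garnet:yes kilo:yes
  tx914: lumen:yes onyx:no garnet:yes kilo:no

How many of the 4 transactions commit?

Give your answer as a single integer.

tx990: no from kilo -> abort (commits=0)
tx60d: no from lumen, kilo -> abort (commits=0)
txb00: all yes -> commit (commits=1)
tx914: no from onyx, kilo -> abort (commits=1)

Answer: 1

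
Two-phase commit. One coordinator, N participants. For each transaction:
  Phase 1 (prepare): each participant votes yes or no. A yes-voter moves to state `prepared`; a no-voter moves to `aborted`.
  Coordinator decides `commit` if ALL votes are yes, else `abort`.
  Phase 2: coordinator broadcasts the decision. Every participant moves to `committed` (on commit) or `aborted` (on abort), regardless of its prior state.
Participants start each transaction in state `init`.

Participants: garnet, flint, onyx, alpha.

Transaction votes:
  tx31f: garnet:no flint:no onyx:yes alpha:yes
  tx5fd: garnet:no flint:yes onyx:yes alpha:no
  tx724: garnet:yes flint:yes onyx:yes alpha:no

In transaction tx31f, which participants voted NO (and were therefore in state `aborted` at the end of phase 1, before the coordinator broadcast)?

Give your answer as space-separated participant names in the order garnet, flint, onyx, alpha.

Answer: garnet flint

Derivation:
Txn tx31f phase 1: garnet no -> aborted; flint no -> aborted; onyx yes -> prepared; alpha yes -> prepared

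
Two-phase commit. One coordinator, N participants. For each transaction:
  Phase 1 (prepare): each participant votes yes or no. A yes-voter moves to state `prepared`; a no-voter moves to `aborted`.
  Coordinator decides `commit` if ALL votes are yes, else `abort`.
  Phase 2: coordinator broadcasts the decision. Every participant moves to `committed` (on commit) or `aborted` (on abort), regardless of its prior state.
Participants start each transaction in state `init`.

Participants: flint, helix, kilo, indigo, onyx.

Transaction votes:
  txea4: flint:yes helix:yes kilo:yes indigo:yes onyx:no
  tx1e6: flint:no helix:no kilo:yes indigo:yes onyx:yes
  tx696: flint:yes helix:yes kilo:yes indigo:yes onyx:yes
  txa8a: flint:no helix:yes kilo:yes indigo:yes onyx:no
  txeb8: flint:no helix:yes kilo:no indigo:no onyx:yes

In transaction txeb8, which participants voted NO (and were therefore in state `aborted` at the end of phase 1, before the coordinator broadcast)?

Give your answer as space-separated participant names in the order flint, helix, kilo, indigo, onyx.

Txn txeb8 phase 1: flint no -> aborted; helix yes -> prepared; kilo no -> aborted; indigo no -> aborted; onyx yes -> prepared

Answer: flint kilo indigo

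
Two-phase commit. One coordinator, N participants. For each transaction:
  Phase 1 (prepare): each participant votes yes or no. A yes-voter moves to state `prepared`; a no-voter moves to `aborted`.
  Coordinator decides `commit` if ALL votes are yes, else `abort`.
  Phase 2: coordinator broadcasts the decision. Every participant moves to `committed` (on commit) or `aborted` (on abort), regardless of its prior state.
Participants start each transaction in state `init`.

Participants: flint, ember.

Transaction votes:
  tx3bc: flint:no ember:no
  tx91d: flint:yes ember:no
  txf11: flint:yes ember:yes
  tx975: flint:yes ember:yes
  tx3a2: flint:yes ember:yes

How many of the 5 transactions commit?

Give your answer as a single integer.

tx3bc: no from flint, ember -> abort (commits=0)
tx91d: no from ember -> abort (commits=0)
txf11: all yes -> commit (commits=1)
tx975: all yes -> commit (commits=2)
tx3a2: all yes -> commit (commits=3)

Answer: 3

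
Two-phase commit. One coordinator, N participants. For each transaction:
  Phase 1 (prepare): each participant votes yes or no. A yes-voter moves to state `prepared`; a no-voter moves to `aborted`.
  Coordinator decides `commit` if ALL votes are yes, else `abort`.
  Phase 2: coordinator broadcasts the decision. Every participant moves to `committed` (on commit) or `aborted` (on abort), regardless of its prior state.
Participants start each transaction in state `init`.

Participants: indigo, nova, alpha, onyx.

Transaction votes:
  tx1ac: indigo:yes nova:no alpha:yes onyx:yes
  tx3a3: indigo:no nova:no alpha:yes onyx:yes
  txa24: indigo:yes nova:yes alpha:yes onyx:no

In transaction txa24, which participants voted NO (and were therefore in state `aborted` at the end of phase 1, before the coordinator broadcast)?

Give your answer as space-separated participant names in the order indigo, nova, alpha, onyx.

Txn txa24 phase 1: indigo yes -> prepared; nova yes -> prepared; alpha yes -> prepared; onyx no -> aborted

Answer: onyx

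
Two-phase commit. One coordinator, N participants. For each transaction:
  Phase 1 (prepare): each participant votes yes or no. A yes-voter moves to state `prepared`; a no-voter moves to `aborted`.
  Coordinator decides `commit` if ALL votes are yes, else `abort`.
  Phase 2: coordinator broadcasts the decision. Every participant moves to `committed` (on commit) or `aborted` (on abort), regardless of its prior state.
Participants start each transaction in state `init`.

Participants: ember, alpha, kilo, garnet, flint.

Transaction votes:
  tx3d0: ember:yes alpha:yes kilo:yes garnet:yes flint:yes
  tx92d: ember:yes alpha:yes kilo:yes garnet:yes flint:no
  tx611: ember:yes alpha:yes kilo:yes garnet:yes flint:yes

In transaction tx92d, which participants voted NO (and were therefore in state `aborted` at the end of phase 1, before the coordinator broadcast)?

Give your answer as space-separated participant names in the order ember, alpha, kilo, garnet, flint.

Answer: flint

Derivation:
Txn tx92d phase 1: ember yes -> prepared; alpha yes -> prepared; kilo yes -> prepared; garnet yes -> prepared; flint no -> aborted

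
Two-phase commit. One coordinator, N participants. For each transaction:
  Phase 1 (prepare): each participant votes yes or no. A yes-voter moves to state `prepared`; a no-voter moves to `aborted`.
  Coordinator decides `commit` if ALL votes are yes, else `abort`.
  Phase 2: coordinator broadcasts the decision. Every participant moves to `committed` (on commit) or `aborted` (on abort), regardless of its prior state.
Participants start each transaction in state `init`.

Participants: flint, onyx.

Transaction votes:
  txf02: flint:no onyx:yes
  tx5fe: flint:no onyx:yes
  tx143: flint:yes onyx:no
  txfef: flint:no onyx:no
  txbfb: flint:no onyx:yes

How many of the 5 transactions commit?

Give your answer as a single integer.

txf02: no from flint -> abort (commits=0)
tx5fe: no from flint -> abort (commits=0)
tx143: no from onyx -> abort (commits=0)
txfef: no from flint, onyx -> abort (commits=0)
txbfb: no from flint -> abort (commits=0)

Answer: 0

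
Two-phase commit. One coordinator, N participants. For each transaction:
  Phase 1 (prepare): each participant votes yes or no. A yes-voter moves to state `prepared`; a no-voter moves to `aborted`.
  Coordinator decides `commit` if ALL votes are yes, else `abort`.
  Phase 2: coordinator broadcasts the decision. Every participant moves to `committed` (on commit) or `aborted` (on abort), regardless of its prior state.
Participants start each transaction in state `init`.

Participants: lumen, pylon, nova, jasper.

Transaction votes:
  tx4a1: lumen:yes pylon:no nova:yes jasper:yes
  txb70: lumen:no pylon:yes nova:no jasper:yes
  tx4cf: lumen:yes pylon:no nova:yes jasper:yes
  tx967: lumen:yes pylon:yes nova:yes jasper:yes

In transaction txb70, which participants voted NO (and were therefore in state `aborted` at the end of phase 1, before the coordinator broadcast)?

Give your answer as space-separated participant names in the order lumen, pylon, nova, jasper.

Answer: lumen nova

Derivation:
Txn txb70 phase 1: lumen no -> aborted; pylon yes -> prepared; nova no -> aborted; jasper yes -> prepared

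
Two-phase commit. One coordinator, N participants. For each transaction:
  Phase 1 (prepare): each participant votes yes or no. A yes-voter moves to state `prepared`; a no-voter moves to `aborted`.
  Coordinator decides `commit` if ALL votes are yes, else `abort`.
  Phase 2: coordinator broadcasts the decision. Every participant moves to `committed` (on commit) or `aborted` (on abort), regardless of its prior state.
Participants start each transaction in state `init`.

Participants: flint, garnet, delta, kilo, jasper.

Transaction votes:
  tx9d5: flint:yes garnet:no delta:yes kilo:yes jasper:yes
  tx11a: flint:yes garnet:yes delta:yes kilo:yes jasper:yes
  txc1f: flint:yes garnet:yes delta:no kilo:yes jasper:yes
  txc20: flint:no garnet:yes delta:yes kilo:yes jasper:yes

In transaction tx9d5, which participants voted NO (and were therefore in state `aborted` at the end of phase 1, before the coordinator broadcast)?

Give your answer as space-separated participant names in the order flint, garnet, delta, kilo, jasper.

Txn tx9d5 phase 1: flint yes -> prepared; garnet no -> aborted; delta yes -> prepared; kilo yes -> prepared; jasper yes -> prepared

Answer: garnet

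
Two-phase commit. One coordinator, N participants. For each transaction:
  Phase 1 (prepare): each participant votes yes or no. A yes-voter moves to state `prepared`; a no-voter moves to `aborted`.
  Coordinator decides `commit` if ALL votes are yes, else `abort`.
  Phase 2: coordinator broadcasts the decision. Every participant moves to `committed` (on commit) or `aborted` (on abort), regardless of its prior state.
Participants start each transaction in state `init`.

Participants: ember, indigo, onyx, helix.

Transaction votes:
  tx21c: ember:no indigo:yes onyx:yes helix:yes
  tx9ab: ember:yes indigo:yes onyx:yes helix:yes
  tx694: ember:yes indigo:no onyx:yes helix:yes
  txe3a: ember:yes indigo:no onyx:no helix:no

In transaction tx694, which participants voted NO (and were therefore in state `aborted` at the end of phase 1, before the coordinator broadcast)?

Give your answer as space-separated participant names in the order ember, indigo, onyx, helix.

Txn tx694 phase 1: ember yes -> prepared; indigo no -> aborted; onyx yes -> prepared; helix yes -> prepared

Answer: indigo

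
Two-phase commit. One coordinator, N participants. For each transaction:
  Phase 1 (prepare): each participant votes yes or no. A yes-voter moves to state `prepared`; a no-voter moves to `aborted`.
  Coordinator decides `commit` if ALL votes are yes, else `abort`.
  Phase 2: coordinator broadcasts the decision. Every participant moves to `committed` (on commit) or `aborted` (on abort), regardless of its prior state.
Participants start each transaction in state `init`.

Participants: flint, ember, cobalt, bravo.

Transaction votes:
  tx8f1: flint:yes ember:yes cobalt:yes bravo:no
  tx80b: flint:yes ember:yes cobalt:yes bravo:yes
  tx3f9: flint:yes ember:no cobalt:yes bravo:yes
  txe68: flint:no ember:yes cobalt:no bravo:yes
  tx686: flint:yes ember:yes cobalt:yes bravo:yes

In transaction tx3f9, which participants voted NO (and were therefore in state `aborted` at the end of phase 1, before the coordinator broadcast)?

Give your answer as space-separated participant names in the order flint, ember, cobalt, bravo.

Answer: ember

Derivation:
Txn tx3f9 phase 1: flint yes -> prepared; ember no -> aborted; cobalt yes -> prepared; bravo yes -> prepared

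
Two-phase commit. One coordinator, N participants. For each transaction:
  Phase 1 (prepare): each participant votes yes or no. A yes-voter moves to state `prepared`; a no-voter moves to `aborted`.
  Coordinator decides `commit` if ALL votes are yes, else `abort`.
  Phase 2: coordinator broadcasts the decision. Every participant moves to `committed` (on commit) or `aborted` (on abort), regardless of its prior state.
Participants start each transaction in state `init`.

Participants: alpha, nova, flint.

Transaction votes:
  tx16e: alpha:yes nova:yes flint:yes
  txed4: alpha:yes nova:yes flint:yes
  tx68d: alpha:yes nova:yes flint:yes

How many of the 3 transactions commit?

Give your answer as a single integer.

tx16e: all yes -> commit (commits=1)
txed4: all yes -> commit (commits=2)
tx68d: all yes -> commit (commits=3)

Answer: 3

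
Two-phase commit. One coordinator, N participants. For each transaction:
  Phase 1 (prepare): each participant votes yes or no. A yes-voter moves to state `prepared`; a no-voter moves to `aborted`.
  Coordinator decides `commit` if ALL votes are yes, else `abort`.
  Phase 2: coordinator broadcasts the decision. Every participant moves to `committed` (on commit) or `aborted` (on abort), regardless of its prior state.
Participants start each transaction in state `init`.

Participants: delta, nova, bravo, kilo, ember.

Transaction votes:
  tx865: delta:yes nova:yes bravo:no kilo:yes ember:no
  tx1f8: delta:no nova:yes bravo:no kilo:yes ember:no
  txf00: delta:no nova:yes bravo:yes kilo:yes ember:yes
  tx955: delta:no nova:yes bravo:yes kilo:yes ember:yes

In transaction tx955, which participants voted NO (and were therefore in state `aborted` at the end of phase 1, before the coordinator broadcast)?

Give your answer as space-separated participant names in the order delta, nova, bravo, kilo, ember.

Answer: delta

Derivation:
Txn tx955 phase 1: delta no -> aborted; nova yes -> prepared; bravo yes -> prepared; kilo yes -> prepared; ember yes -> prepared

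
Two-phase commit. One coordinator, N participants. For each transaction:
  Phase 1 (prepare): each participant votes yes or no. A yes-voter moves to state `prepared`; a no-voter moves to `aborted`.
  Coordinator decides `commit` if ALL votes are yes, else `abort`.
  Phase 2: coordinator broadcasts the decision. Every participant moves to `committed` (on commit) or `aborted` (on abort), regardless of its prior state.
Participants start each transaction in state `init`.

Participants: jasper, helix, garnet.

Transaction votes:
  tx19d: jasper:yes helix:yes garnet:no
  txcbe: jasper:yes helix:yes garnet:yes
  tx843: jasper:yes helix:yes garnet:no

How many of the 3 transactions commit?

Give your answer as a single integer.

tx19d: no from garnet -> abort (commits=0)
txcbe: all yes -> commit (commits=1)
tx843: no from garnet -> abort (commits=1)

Answer: 1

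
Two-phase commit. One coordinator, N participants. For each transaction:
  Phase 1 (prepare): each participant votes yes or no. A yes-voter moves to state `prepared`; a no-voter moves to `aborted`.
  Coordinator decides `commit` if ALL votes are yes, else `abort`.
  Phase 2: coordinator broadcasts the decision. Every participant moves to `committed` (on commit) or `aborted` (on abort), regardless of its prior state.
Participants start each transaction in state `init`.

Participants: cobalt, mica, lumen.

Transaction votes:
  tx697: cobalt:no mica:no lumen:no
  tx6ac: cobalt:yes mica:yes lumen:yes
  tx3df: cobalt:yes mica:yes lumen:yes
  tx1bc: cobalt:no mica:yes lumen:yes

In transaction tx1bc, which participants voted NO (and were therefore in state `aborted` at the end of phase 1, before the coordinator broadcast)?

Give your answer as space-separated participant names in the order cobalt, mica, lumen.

Answer: cobalt

Derivation:
Txn tx1bc phase 1: cobalt no -> aborted; mica yes -> prepared; lumen yes -> prepared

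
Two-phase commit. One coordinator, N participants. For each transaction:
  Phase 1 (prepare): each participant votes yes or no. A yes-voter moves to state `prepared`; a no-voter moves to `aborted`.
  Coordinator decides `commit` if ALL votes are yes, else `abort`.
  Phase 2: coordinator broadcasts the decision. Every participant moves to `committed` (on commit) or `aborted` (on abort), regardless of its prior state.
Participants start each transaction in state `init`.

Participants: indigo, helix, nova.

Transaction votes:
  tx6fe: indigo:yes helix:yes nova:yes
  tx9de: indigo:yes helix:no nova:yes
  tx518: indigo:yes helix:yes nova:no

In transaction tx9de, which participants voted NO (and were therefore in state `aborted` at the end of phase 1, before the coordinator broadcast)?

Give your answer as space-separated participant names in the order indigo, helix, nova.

Txn tx9de phase 1: indigo yes -> prepared; helix no -> aborted; nova yes -> prepared

Answer: helix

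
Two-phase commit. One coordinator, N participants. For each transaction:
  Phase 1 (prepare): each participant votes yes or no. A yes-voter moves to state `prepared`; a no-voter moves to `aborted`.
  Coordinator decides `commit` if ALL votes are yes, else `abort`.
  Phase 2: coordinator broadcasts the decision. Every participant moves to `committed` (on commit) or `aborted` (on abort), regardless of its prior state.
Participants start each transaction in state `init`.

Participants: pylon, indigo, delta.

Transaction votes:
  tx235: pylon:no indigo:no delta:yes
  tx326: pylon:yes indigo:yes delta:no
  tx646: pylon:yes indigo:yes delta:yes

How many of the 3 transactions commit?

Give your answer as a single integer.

Answer: 1

Derivation:
tx235: no from pylon, indigo -> abort (commits=0)
tx326: no from delta -> abort (commits=0)
tx646: all yes -> commit (commits=1)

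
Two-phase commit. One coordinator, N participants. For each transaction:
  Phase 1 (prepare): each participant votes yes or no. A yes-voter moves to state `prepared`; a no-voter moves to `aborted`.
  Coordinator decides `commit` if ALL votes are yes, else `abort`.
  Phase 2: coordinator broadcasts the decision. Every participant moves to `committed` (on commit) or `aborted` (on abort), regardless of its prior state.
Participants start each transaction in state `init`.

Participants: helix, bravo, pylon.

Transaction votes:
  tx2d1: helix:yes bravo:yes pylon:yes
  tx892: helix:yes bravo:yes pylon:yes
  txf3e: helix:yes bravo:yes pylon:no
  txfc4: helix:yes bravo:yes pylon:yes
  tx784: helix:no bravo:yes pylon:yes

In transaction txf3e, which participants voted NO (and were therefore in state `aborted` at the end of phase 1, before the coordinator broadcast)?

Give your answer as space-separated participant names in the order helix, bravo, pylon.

Txn txf3e phase 1: helix yes -> prepared; bravo yes -> prepared; pylon no -> aborted

Answer: pylon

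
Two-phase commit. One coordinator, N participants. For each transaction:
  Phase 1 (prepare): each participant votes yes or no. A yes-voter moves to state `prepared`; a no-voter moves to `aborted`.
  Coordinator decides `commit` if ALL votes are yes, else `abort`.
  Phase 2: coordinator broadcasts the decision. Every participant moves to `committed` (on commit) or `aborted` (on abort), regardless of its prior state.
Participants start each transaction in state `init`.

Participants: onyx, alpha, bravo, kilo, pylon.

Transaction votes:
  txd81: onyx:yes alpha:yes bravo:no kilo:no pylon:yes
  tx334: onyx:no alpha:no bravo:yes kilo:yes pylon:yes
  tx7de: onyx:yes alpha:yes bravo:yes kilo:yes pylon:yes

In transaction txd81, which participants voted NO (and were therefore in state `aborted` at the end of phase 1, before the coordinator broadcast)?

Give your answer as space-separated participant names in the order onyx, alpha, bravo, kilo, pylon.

Txn txd81 phase 1: onyx yes -> prepared; alpha yes -> prepared; bravo no -> aborted; kilo no -> aborted; pylon yes -> prepared

Answer: bravo kilo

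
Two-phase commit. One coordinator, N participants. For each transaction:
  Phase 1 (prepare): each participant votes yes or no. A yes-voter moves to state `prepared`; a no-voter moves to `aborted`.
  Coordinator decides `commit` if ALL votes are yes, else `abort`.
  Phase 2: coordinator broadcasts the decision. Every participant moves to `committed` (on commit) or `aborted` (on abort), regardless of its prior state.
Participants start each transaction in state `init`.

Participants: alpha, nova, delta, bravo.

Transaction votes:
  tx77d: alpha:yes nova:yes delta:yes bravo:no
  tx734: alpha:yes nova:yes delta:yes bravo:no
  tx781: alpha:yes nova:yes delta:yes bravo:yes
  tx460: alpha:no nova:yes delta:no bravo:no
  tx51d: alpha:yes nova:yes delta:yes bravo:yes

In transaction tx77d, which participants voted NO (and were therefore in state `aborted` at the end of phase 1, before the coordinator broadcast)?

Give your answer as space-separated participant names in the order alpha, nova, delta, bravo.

Answer: bravo

Derivation:
Txn tx77d phase 1: alpha yes -> prepared; nova yes -> prepared; delta yes -> prepared; bravo no -> aborted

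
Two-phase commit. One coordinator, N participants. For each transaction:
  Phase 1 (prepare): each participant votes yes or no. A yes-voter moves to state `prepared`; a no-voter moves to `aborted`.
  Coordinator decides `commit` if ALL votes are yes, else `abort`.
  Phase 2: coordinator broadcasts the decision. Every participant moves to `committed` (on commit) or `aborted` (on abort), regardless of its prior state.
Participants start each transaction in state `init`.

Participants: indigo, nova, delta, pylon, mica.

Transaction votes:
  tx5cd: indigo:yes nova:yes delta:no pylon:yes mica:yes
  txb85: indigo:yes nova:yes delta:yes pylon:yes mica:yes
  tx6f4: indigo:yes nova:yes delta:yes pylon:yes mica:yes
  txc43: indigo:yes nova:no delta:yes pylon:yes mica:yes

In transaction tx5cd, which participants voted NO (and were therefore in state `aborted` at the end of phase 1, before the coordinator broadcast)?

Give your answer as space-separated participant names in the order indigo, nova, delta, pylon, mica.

Txn tx5cd phase 1: indigo yes -> prepared; nova yes -> prepared; delta no -> aborted; pylon yes -> prepared; mica yes -> prepared

Answer: delta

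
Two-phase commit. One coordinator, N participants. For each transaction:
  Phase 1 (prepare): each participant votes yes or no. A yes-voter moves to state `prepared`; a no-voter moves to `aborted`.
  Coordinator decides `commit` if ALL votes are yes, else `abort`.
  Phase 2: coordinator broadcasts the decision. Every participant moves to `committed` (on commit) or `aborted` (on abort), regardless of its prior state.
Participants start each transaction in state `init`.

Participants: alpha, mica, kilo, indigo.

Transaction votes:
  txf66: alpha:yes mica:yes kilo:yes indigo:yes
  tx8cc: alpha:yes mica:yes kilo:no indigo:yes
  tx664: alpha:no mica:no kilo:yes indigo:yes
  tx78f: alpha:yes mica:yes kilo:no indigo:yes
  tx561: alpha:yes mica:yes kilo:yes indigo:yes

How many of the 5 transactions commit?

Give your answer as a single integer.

txf66: all yes -> commit (commits=1)
tx8cc: no from kilo -> abort (commits=1)
tx664: no from alpha, mica -> abort (commits=1)
tx78f: no from kilo -> abort (commits=1)
tx561: all yes -> commit (commits=2)

Answer: 2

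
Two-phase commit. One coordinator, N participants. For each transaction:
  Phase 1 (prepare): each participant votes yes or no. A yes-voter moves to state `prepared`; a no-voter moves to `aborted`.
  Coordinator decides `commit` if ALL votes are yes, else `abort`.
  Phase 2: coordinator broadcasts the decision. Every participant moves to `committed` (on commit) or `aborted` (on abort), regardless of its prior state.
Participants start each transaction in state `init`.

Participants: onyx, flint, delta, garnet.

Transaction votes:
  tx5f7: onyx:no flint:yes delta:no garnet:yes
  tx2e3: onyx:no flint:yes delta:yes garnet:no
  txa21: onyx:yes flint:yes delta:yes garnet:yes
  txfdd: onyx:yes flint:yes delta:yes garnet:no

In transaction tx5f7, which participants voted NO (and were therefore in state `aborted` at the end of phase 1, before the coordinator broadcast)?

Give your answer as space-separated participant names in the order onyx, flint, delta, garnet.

Answer: onyx delta

Derivation:
Txn tx5f7 phase 1: onyx no -> aborted; flint yes -> prepared; delta no -> aborted; garnet yes -> prepared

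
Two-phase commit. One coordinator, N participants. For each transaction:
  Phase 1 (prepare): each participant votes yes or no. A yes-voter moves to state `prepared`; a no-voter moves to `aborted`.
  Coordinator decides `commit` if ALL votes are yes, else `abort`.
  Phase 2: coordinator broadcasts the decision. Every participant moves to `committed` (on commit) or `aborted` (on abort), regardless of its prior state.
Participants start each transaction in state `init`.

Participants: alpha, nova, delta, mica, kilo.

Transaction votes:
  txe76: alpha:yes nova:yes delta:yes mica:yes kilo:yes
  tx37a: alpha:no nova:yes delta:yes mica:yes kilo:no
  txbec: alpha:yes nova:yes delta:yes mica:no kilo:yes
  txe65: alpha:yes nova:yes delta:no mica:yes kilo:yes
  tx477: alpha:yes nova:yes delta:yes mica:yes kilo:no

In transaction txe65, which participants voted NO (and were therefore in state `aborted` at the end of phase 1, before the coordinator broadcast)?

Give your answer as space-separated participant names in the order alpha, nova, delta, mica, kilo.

Answer: delta

Derivation:
Txn txe65 phase 1: alpha yes -> prepared; nova yes -> prepared; delta no -> aborted; mica yes -> prepared; kilo yes -> prepared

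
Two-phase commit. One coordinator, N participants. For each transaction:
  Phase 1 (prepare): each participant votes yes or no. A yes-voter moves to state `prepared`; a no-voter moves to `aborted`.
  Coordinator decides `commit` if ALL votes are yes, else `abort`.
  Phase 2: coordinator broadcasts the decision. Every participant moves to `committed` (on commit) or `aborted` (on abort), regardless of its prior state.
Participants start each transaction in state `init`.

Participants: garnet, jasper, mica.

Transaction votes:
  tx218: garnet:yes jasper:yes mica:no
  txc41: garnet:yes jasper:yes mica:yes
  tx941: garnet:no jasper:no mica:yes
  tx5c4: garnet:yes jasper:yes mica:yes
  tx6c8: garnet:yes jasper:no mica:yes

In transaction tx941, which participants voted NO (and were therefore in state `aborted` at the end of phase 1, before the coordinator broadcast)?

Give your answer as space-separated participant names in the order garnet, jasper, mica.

Answer: garnet jasper

Derivation:
Txn tx941 phase 1: garnet no -> aborted; jasper no -> aborted; mica yes -> prepared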